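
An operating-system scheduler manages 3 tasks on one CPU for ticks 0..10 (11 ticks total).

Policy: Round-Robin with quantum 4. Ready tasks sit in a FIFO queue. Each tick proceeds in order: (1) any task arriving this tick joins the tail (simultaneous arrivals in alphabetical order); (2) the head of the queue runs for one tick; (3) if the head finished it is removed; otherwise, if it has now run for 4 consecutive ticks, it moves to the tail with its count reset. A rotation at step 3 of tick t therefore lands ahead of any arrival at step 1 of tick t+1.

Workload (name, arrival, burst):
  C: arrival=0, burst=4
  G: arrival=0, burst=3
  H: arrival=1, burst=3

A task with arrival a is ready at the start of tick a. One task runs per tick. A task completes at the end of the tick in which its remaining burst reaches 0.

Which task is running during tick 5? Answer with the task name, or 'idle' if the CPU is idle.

running at tick 5 = G

t=0: queue=[C,G] q_used=0 → run C
t=1: queue=[C,G,H] q_used=1 → run C
t=2: queue=[C,G,H] q_used=2 → run C
t=3: queue=[C,G,H] q_used=3 → run C
t=4: queue=[G,H] q_used=0 → run G
t=5: queue=[G,H] q_used=1 → run G
t=6: queue=[G,H] q_used=2 → run G
t=7: queue=[H] q_used=0 → run H
t=8: queue=[H] q_used=1 → run H
t=9: queue=[H] q_used=2 → run H
t=10: (idle)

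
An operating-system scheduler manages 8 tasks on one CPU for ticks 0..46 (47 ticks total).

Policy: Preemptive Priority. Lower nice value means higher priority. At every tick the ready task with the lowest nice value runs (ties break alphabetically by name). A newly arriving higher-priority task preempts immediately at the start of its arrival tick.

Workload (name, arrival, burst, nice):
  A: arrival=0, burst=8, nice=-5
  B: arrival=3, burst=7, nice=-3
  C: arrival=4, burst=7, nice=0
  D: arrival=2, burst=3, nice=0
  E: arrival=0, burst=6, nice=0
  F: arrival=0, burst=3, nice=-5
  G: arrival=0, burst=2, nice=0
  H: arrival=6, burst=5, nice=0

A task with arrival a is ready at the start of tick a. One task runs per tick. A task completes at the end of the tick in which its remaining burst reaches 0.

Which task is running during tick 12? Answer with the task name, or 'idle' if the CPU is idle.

t=0: ready={A,E,F,G} → run A
t=1: ready={A,E,F,G} → run A
t=2: ready={A,D,E,F,G} → run A
t=3: ready={A,B,D,E,F,G} → run A
t=4: ready={A,B,C,D,E,F,G} → run A
t=5: ready={A,B,C,D,E,F,G} → run A
t=6: ready={A,B,C,D,E,F,G,H} → run A
t=7: ready={A,B,C,D,E,F,G,H} → run A
t=8: ready={B,C,D,E,F,G,H} → run F
t=9: ready={B,C,D,E,F,G,H} → run F
t=10: ready={B,C,D,E,F,G,H} → run F
t=11: ready={B,C,D,E,G,H} → run B
t=12: ready={B,C,D,E,G,H} → run B
t=13: ready={B,C,D,E,G,H} → run B
t=14: ready={B,C,D,E,G,H} → run B
t=15: ready={B,C,D,E,G,H} → run B
t=16: ready={B,C,D,E,G,H} → run B
t=17: ready={B,C,D,E,G,H} → run B
t=18: ready={C,D,E,G,H} → run C
t=19: ready={C,D,E,G,H} → run C
t=20: ready={C,D,E,G,H} → run C
t=21: ready={C,D,E,G,H} → run C
t=22: ready={C,D,E,G,H} → run C
t=23: ready={C,D,E,G,H} → run C
t=24: ready={C,D,E,G,H} → run C
t=25: ready={D,E,G,H} → run D
t=26: ready={D,E,G,H} → run D
t=27: ready={D,E,G,H} → run D
t=28: ready={E,G,H} → run E
t=29: ready={E,G,H} → run E
t=30: ready={E,G,H} → run E
t=31: ready={E,G,H} → run E
t=32: ready={E,G,H} → run E
t=33: ready={E,G,H} → run E
t=34: ready={G,H} → run G
t=35: ready={G,H} → run G
t=36: ready={H} → run H
t=37: ready={H} → run H
t=38: ready={H} → run H
t=39: ready={H} → run H
t=40: ready={H} → run H
t=41: (idle)
t=42: (idle)
t=43: (idle)
t=44: (idle)
t=45: (idle)
t=46: (idle)

running at tick 12 = B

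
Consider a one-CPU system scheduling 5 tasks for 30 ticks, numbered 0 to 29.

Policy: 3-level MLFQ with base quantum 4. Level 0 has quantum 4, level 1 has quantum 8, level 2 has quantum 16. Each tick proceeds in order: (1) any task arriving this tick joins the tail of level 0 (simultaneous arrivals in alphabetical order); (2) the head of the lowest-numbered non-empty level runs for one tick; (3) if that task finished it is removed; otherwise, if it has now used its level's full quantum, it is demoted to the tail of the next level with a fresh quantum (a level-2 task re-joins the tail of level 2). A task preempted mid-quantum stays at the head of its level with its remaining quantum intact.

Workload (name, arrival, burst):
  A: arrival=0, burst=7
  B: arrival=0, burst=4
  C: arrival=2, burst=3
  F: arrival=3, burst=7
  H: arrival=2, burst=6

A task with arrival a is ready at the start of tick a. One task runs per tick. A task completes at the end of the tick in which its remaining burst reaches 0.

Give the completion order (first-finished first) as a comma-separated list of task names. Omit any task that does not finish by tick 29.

completion order = B, C, A, H, F

t=0: L0/L1/L2 = AB/-/- → run A
t=1: L0/L1/L2 = AB/-/- → run A
t=2: L0/L1/L2 = ABCH/-/- → run A
t=3: L0/L1/L2 = ABCHF/-/- → run A
t=4: L0/L1/L2 = BCHF/A/- → run B
t=5: L0/L1/L2 = BCHF/A/- → run B
t=6: L0/L1/L2 = BCHF/A/- → run B
t=7: L0/L1/L2 = BCHF/A/- → run B
t=8: L0/L1/L2 = CHF/A/- → run C
t=9: L0/L1/L2 = CHF/A/- → run C
t=10: L0/L1/L2 = CHF/A/- → run C
t=11: L0/L1/L2 = HF/A/- → run H
t=12: L0/L1/L2 = HF/A/- → run H
t=13: L0/L1/L2 = HF/A/- → run H
t=14: L0/L1/L2 = HF/A/- → run H
t=15: L0/L1/L2 = F/AH/- → run F
t=16: L0/L1/L2 = F/AH/- → run F
t=17: L0/L1/L2 = F/AH/- → run F
t=18: L0/L1/L2 = F/AH/- → run F
t=19: L0/L1/L2 = -/AHF/- → run A
t=20: L0/L1/L2 = -/AHF/- → run A
t=21: L0/L1/L2 = -/AHF/- → run A
t=22: L0/L1/L2 = -/HF/- → run H
t=23: L0/L1/L2 = -/HF/- → run H
t=24: L0/L1/L2 = -/F/- → run F
t=25: L0/L1/L2 = -/F/- → run F
t=26: L0/L1/L2 = -/F/- → run F
t=27: (idle)
t=28: (idle)
t=29: (idle)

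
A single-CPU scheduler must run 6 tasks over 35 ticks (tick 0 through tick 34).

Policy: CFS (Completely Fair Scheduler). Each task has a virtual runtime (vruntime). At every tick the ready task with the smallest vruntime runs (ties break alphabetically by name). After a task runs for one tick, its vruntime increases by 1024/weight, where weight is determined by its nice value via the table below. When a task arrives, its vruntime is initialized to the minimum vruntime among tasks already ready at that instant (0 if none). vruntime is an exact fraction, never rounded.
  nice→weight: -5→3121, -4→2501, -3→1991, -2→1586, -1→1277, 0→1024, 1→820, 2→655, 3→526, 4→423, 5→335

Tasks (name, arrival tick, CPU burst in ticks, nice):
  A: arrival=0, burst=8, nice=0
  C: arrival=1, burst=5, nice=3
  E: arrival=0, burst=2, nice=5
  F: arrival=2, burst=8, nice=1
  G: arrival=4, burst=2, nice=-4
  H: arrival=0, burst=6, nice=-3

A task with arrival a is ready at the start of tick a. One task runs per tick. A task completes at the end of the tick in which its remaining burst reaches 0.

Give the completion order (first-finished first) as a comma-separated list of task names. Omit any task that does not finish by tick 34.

t=0: vr[A=0 E=0 H=0] → run A
t=1: vr[A=1 C=0 E=0 H=0] → run C
t=2: vr[A=1 C=512/263 E=0 F=0 H=0] → run E
t=3: vr[A=1 C=512/263 E=1024/335 F=0 H=0] → run F
t=4: vr[A=1 C=512/263 E=1024/335 F=256/205 G=0 H=0] → run G
t=5: vr[A=1 C=512/263 E=1024/335 F=256/205 G=1024/2501 H=0] → run H
t=6: vr[A=1 C=512/263 E=1024/335 F=256/205 G=1024/2501 H=1024/1991] → run G
t=7: vr[A=1 C=512/263 E=1024/335 F=256/205 H=1024/1991] → run H
t=8: vr[A=1 C=512/263 E=1024/335 F=256/205 H=2048/1991] → run A
t=9: vr[A=2 C=512/263 E=1024/335 F=256/205 H=2048/1991] → run H
t=10: vr[A=2 C=512/263 E=1024/335 F=256/205 H=3072/1991] → run F
t=11: vr[A=2 C=512/263 E=1024/335 F=512/205 H=3072/1991] → run H
t=12: vr[A=2 C=512/263 E=1024/335 F=512/205 H=4096/1991] → run C
t=13: vr[A=2 C=1024/263 E=1024/335 F=512/205 H=4096/1991] → run A
t=14: vr[A=3 C=1024/263 E=1024/335 F=512/205 H=4096/1991] → run H
t=15: vr[A=3 C=1024/263 E=1024/335 F=512/205 H=5120/1991] → run F
t=16: vr[A=3 C=1024/263 E=1024/335 F=768/205 H=5120/1991] → run H
t=17: vr[A=3 C=1024/263 E=1024/335 F=768/205] → run A
t=18: vr[A=4 C=1024/263 E=1024/335 F=768/205] → run E
t=19: vr[A=4 C=1024/263 F=768/205] → run F
t=20: vr[A=4 C=1024/263 F=1024/205] → run C
t=21: vr[A=4 C=1536/263 F=1024/205] → run A
t=22: vr[A=5 C=1536/263 F=1024/205] → run F
t=23: vr[A=5 C=1536/263 F=256/41] → run A
t=24: vr[A=6 C=1536/263 F=256/41] → run C
t=25: vr[A=6 C=2048/263 F=256/41] → run A
t=26: vr[A=7 C=2048/263 F=256/41] → run F
t=27: vr[A=7 C=2048/263 F=1536/205] → run A
t=28: vr[C=2048/263 F=1536/205] → run F
t=29: vr[C=2048/263 F=1792/205] → run C
t=30: vr[F=1792/205] → run F
t=31: (idle)
t=32: (idle)
t=33: (idle)
t=34: (idle)

completion order = G, H, E, A, C, F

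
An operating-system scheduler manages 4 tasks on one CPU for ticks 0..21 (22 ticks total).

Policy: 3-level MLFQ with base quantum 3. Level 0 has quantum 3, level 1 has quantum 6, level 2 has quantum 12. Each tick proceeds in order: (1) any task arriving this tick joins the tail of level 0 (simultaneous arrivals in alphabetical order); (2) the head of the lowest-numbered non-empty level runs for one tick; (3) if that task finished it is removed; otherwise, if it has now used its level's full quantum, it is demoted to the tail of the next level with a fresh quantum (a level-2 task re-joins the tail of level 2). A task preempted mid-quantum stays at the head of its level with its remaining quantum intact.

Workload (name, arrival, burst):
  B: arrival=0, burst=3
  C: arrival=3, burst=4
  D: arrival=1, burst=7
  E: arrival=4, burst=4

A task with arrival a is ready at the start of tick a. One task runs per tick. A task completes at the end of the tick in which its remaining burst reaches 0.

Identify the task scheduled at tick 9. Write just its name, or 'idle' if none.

t=0: L0/L1/L2 = B/-/- → run B
t=1: L0/L1/L2 = BD/-/- → run B
t=2: L0/L1/L2 = BD/-/- → run B
t=3: L0/L1/L2 = DC/-/- → run D
t=4: L0/L1/L2 = DCE/-/- → run D
t=5: L0/L1/L2 = DCE/-/- → run D
t=6: L0/L1/L2 = CE/D/- → run C
t=7: L0/L1/L2 = CE/D/- → run C
t=8: L0/L1/L2 = CE/D/- → run C
t=9: L0/L1/L2 = E/DC/- → run E
t=10: L0/L1/L2 = E/DC/- → run E
t=11: L0/L1/L2 = E/DC/- → run E
t=12: L0/L1/L2 = -/DCE/- → run D
t=13: L0/L1/L2 = -/DCE/- → run D
t=14: L0/L1/L2 = -/DCE/- → run D
t=15: L0/L1/L2 = -/DCE/- → run D
t=16: L0/L1/L2 = -/CE/- → run C
t=17: L0/L1/L2 = -/E/- → run E
t=18: (idle)
t=19: (idle)
t=20: (idle)
t=21: (idle)

running at tick 9 = E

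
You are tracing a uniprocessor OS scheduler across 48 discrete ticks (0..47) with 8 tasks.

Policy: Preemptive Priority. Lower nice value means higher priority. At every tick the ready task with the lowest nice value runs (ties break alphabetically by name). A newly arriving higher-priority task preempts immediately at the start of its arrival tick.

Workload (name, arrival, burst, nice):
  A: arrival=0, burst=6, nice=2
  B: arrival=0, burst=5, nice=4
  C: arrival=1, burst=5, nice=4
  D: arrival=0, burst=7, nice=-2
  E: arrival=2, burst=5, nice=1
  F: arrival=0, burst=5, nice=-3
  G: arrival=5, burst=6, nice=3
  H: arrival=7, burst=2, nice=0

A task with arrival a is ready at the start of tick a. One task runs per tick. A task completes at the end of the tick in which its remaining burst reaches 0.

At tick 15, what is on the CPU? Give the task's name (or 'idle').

running at tick 15 = E

t=0: ready={A,B,D,F} → run F
t=1: ready={A,B,C,D,F} → run F
t=2: ready={A,B,C,D,E,F} → run F
t=3: ready={A,B,C,D,E,F} → run F
t=4: ready={A,B,C,D,E,F} → run F
t=5: ready={A,B,C,D,E,G} → run D
t=6: ready={A,B,C,D,E,G} → run D
t=7: ready={A,B,C,D,E,G,H} → run D
t=8: ready={A,B,C,D,E,G,H} → run D
t=9: ready={A,B,C,D,E,G,H} → run D
t=10: ready={A,B,C,D,E,G,H} → run D
t=11: ready={A,B,C,D,E,G,H} → run D
t=12: ready={A,B,C,E,G,H} → run H
t=13: ready={A,B,C,E,G,H} → run H
t=14: ready={A,B,C,E,G} → run E
t=15: ready={A,B,C,E,G} → run E
t=16: ready={A,B,C,E,G} → run E
t=17: ready={A,B,C,E,G} → run E
t=18: ready={A,B,C,E,G} → run E
t=19: ready={A,B,C,G} → run A
t=20: ready={A,B,C,G} → run A
t=21: ready={A,B,C,G} → run A
t=22: ready={A,B,C,G} → run A
t=23: ready={A,B,C,G} → run A
t=24: ready={A,B,C,G} → run A
t=25: ready={B,C,G} → run G
t=26: ready={B,C,G} → run G
t=27: ready={B,C,G} → run G
t=28: ready={B,C,G} → run G
t=29: ready={B,C,G} → run G
t=30: ready={B,C,G} → run G
t=31: ready={B,C} → run B
t=32: ready={B,C} → run B
t=33: ready={B,C} → run B
t=34: ready={B,C} → run B
t=35: ready={B,C} → run B
t=36: ready={C} → run C
t=37: ready={C} → run C
t=38: ready={C} → run C
t=39: ready={C} → run C
t=40: ready={C} → run C
t=41: (idle)
t=42: (idle)
t=43: (idle)
t=44: (idle)
t=45: (idle)
t=46: (idle)
t=47: (idle)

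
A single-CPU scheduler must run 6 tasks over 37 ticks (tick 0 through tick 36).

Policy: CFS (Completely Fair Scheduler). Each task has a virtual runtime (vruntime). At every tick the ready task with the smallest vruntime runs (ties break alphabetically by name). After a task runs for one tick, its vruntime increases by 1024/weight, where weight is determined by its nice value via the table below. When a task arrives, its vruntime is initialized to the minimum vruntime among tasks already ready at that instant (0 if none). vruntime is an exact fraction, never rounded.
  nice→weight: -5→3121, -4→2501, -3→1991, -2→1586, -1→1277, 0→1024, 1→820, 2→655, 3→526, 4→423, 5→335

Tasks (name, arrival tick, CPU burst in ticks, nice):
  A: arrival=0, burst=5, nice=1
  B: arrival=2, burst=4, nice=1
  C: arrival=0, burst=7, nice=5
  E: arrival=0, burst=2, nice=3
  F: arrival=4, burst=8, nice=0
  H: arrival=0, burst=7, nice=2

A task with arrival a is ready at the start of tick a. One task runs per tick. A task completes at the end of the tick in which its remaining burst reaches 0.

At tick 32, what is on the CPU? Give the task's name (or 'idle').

t=0: vr[A=0 C=0 E=0 H=0] → run A
t=1: vr[A=256/205 C=0 E=0 H=0] → run C
t=2: vr[A=256/205 B=0 C=1024/335 E=0 H=0] → run B
t=3: vr[A=256/205 B=256/205 C=1024/335 E=0 H=0] → run E
t=4: vr[A=256/205 B=256/205 C=1024/335 E=512/263 F=0 H=0] → run F
t=5: vr[A=256/205 B=256/205 C=1024/335 E=512/263 F=1 H=0] → run H
t=6: vr[A=256/205 B=256/205 C=1024/335 E=512/263 F=1 H=1024/655] → run F
t=7: vr[A=256/205 B=256/205 C=1024/335 E=512/263 F=2 H=1024/655] → run A
t=8: vr[A=512/205 B=256/205 C=1024/335 E=512/263 F=2 H=1024/655] → run B
t=9: vr[A=512/205 B=512/205 C=1024/335 E=512/263 F=2 H=1024/655] → run H
t=10: vr[A=512/205 B=512/205 C=1024/335 E=512/263 F=2 H=2048/655] → run E
t=11: vr[A=512/205 B=512/205 C=1024/335 F=2 H=2048/655] → run F
t=12: vr[A=512/205 B=512/205 C=1024/335 F=3 H=2048/655] → run A
t=13: vr[A=768/205 B=512/205 C=1024/335 F=3 H=2048/655] → run B
t=14: vr[A=768/205 B=768/205 C=1024/335 F=3 H=2048/655] → run F
t=15: vr[A=768/205 B=768/205 C=1024/335 F=4 H=2048/655] → run C
t=16: vr[A=768/205 B=768/205 C=2048/335 F=4 H=2048/655] → run H
t=17: vr[A=768/205 B=768/205 C=2048/335 F=4 H=3072/655] → run A
t=18: vr[A=1024/205 B=768/205 C=2048/335 F=4 H=3072/655] → run B
t=19: vr[A=1024/205 C=2048/335 F=4 H=3072/655] → run F
t=20: vr[A=1024/205 C=2048/335 F=5 H=3072/655] → run H
t=21: vr[A=1024/205 C=2048/335 F=5 H=4096/655] → run A
t=22: vr[C=2048/335 F=5 H=4096/655] → run F
t=23: vr[C=2048/335 F=6 H=4096/655] → run F
t=24: vr[C=2048/335 F=7 H=4096/655] → run C
t=25: vr[C=3072/335 F=7 H=4096/655] → run H
t=26: vr[C=3072/335 F=7 H=1024/131] → run F
t=27: vr[C=3072/335 H=1024/131] → run H
t=28: vr[C=3072/335 H=6144/655] → run C
t=29: vr[C=4096/335 H=6144/655] → run H
t=30: vr[C=4096/335] → run C
t=31: vr[C=1024/67] → run C
t=32: vr[C=6144/335] → run C
t=33: (idle)
t=34: (idle)
t=35: (idle)
t=36: (idle)

running at tick 32 = C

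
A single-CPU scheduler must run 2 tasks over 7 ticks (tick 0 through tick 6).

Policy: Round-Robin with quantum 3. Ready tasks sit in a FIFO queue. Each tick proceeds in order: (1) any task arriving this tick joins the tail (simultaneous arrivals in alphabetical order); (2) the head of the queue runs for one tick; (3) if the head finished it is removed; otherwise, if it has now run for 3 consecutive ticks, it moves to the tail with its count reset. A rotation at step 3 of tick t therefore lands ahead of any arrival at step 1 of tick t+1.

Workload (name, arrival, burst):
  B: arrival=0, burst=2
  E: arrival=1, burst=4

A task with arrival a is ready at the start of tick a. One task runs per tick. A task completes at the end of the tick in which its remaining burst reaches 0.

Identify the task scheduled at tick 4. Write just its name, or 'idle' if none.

t=0: queue=[B] q_used=0 → run B
t=1: queue=[B,E] q_used=1 → run B
t=2: queue=[E] q_used=0 → run E
t=3: queue=[E] q_used=1 → run E
t=4: queue=[E] q_used=2 → run E
t=5: queue=[E] q_used=0 → run E
t=6: (idle)

running at tick 4 = E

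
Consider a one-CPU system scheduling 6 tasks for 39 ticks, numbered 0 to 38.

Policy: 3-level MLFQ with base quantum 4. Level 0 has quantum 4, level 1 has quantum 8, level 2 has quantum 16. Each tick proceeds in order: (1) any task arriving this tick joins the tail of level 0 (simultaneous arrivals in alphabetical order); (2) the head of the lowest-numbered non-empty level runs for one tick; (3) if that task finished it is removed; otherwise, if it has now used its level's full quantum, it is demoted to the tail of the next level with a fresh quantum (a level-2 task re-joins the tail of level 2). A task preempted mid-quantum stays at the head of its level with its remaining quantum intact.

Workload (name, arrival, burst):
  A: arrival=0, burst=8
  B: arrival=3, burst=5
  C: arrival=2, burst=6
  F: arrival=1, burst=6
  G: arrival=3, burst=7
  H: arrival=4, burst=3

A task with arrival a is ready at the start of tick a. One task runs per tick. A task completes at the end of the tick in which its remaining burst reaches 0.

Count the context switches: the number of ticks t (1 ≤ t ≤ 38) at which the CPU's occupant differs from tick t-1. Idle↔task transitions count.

t=0: L0/L1/L2 = A/-/- → run A
t=1: L0/L1/L2 = AF/-/- → run A
t=2: L0/L1/L2 = AFC/-/- → run A
t=3: L0/L1/L2 = AFCBG/-/- → run A
t=4: L0/L1/L2 = FCBGH/A/- → run F
t=5: L0/L1/L2 = FCBGH/A/- → run F
t=6: L0/L1/L2 = FCBGH/A/- → run F
t=7: L0/L1/L2 = FCBGH/A/- → run F
t=8: L0/L1/L2 = CBGH/AF/- → run C
t=9: L0/L1/L2 = CBGH/AF/- → run C
t=10: L0/L1/L2 = CBGH/AF/- → run C
t=11: L0/L1/L2 = CBGH/AF/- → run C
t=12: L0/L1/L2 = BGH/AFC/- → run B
t=13: L0/L1/L2 = BGH/AFC/- → run B
t=14: L0/L1/L2 = BGH/AFC/- → run B
t=15: L0/L1/L2 = BGH/AFC/- → run B
t=16: L0/L1/L2 = GH/AFCB/- → run G
t=17: L0/L1/L2 = GH/AFCB/- → run G
t=18: L0/L1/L2 = GH/AFCB/- → run G
t=19: L0/L1/L2 = GH/AFCB/- → run G
t=20: L0/L1/L2 = H/AFCBG/- → run H
t=21: L0/L1/L2 = H/AFCBG/- → run H
t=22: L0/L1/L2 = H/AFCBG/- → run H
t=23: L0/L1/L2 = -/AFCBG/- → run A
t=24: L0/L1/L2 = -/AFCBG/- → run A
t=25: L0/L1/L2 = -/AFCBG/- → run A
t=26: L0/L1/L2 = -/AFCBG/- → run A
t=27: L0/L1/L2 = -/FCBG/- → run F
t=28: L0/L1/L2 = -/FCBG/- → run F
t=29: L0/L1/L2 = -/CBG/- → run C
t=30: L0/L1/L2 = -/CBG/- → run C
t=31: L0/L1/L2 = -/BG/- → run B
t=32: L0/L1/L2 = -/G/- → run G
t=33: L0/L1/L2 = -/G/- → run G
t=34: L0/L1/L2 = -/G/- → run G
t=35: (idle)
t=36: (idle)
t=37: (idle)
t=38: (idle)

context switches = 11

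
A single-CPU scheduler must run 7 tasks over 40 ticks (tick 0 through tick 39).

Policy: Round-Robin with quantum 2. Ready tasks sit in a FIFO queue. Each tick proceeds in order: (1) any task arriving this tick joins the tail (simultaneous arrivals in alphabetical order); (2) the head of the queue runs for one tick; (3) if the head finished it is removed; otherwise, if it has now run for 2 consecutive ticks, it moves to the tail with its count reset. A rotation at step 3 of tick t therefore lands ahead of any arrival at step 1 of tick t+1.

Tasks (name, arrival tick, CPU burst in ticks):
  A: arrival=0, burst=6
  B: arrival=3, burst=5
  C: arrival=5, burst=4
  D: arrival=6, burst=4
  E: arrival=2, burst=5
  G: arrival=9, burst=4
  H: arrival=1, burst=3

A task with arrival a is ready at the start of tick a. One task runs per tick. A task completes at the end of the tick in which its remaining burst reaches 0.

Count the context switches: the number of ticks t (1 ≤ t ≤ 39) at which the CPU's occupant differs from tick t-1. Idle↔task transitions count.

t=0: queue=[A] q_used=0 → run A
t=1: queue=[A,H] q_used=1 → run A
t=2: queue=[H,A,E] q_used=0 → run H
t=3: queue=[H,A,E,B] q_used=1 → run H
t=4: queue=[A,E,B,H] q_used=0 → run A
t=5: queue=[A,E,B,H,C] q_used=1 → run A
t=6: queue=[E,B,H,C,A,D] q_used=0 → run E
t=7: queue=[E,B,H,C,A,D] q_used=1 → run E
t=8: queue=[B,H,C,A,D,E] q_used=0 → run B
t=9: queue=[B,H,C,A,D,E,G] q_used=1 → run B
t=10: queue=[H,C,A,D,E,G,B] q_used=0 → run H
t=11: queue=[C,A,D,E,G,B] q_used=0 → run C
t=12: queue=[C,A,D,E,G,B] q_used=1 → run C
t=13: queue=[A,D,E,G,B,C] q_used=0 → run A
t=14: queue=[A,D,E,G,B,C] q_used=1 → run A
t=15: queue=[D,E,G,B,C] q_used=0 → run D
t=16: queue=[D,E,G,B,C] q_used=1 → run D
t=17: queue=[E,G,B,C,D] q_used=0 → run E
t=18: queue=[E,G,B,C,D] q_used=1 → run E
t=19: queue=[G,B,C,D,E] q_used=0 → run G
t=20: queue=[G,B,C,D,E] q_used=1 → run G
t=21: queue=[B,C,D,E,G] q_used=0 → run B
t=22: queue=[B,C,D,E,G] q_used=1 → run B
t=23: queue=[C,D,E,G,B] q_used=0 → run C
t=24: queue=[C,D,E,G,B] q_used=1 → run C
t=25: queue=[D,E,G,B] q_used=0 → run D
t=26: queue=[D,E,G,B] q_used=1 → run D
t=27: queue=[E,G,B] q_used=0 → run E
t=28: queue=[G,B] q_used=0 → run G
t=29: queue=[G,B] q_used=1 → run G
t=30: queue=[B] q_used=0 → run B
t=31: (idle)
t=32: (idle)
t=33: (idle)
t=34: (idle)
t=35: (idle)
t=36: (idle)
t=37: (idle)
t=38: (idle)
t=39: (idle)

context switches = 17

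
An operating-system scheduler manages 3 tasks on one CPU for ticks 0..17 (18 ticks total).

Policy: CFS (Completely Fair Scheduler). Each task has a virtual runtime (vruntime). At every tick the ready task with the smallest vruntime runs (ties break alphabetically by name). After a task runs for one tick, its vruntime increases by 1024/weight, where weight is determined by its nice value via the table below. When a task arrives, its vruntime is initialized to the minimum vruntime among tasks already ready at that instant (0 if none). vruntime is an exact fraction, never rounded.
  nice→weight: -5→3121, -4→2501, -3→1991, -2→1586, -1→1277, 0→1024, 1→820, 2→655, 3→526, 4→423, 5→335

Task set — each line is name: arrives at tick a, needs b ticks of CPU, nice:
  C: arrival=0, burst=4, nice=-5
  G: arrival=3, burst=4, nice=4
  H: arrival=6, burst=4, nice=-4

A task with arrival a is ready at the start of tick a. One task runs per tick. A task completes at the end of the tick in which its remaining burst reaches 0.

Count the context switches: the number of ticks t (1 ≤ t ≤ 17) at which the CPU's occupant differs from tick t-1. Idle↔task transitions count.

context switches = 4

t=0: vr[C=0] → run C
t=1: vr[C=1024/3121] → run C
t=2: vr[C=2048/3121] → run C
t=3: vr[C=3072/3121 G=3072/3121] → run C
t=4: vr[G=3072/3121] → run G
t=5: vr[G=4495360/1320183] → run G
t=6: vr[G=7691264/1320183 H=7691264/1320183] → run G
t=7: vr[G=3629056/440061 H=7691264/1320183] → run H
t=8: vr[G=3629056/440061 H=20587718656/3301777683] → run H
t=9: vr[G=3629056/440061 H=21939586048/3301777683] → run H
t=10: vr[G=3629056/440061 H=23291453440/3301777683] → run H
t=11: vr[G=3629056/440061] → run G
t=12: (idle)
t=13: (idle)
t=14: (idle)
t=15: (idle)
t=16: (idle)
t=17: (idle)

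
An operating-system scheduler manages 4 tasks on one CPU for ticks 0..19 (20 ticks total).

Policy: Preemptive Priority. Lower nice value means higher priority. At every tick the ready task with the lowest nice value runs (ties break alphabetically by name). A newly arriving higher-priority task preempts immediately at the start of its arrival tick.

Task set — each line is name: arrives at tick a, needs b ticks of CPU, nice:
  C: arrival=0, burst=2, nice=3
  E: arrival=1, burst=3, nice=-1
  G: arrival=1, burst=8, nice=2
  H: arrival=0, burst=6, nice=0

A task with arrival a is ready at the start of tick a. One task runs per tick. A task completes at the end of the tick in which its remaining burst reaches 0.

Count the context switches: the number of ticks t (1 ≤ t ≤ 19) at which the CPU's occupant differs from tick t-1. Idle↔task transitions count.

t=0: ready={C,H} → run H
t=1: ready={C,E,G,H} → run E
t=2: ready={C,E,G,H} → run E
t=3: ready={C,E,G,H} → run E
t=4: ready={C,G,H} → run H
t=5: ready={C,G,H} → run H
t=6: ready={C,G,H} → run H
t=7: ready={C,G,H} → run H
t=8: ready={C,G,H} → run H
t=9: ready={C,G} → run G
t=10: ready={C,G} → run G
t=11: ready={C,G} → run G
t=12: ready={C,G} → run G
t=13: ready={C,G} → run G
t=14: ready={C,G} → run G
t=15: ready={C,G} → run G
t=16: ready={C,G} → run G
t=17: ready={C} → run C
t=18: ready={C} → run C
t=19: (idle)

context switches = 5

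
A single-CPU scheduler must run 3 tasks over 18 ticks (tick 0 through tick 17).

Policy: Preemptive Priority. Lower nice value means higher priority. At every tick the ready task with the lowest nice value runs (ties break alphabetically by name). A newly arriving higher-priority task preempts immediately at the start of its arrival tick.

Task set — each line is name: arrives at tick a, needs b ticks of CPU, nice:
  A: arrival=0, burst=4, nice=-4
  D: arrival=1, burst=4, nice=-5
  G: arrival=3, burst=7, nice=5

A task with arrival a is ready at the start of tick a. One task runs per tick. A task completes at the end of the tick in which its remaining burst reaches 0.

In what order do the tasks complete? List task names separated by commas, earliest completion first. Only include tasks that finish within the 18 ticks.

t=0: ready={A} → run A
t=1: ready={A,D} → run D
t=2: ready={A,D} → run D
t=3: ready={A,D,G} → run D
t=4: ready={A,D,G} → run D
t=5: ready={A,G} → run A
t=6: ready={A,G} → run A
t=7: ready={A,G} → run A
t=8: ready={G} → run G
t=9: ready={G} → run G
t=10: ready={G} → run G
t=11: ready={G} → run G
t=12: ready={G} → run G
t=13: ready={G} → run G
t=14: ready={G} → run G
t=15: (idle)
t=16: (idle)
t=17: (idle)

completion order = D, A, G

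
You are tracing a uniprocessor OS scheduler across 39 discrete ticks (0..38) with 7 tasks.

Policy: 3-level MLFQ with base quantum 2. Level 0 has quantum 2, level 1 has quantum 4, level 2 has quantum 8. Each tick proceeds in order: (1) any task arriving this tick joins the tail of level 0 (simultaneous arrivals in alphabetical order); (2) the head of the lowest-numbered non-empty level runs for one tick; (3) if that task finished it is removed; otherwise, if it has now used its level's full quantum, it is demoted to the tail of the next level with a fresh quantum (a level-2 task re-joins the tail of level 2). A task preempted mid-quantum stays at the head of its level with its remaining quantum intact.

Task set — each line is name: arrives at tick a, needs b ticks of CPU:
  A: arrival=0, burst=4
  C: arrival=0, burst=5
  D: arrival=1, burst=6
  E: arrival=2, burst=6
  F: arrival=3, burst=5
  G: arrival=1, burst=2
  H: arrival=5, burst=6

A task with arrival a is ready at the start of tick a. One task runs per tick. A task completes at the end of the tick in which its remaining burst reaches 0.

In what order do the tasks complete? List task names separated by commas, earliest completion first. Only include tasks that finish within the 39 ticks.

t=0: L0/L1/L2 = AC/-/- → run A
t=1: L0/L1/L2 = ACDG/-/- → run A
t=2: L0/L1/L2 = CDGE/A/- → run C
t=3: L0/L1/L2 = CDGEF/A/- → run C
t=4: L0/L1/L2 = DGEF/AC/- → run D
t=5: L0/L1/L2 = DGEFH/AC/- → run D
t=6: L0/L1/L2 = GEFH/ACD/- → run G
t=7: L0/L1/L2 = GEFH/ACD/- → run G
t=8: L0/L1/L2 = EFH/ACD/- → run E
t=9: L0/L1/L2 = EFH/ACD/- → run E
t=10: L0/L1/L2 = FH/ACDE/- → run F
t=11: L0/L1/L2 = FH/ACDE/- → run F
t=12: L0/L1/L2 = H/ACDEF/- → run H
t=13: L0/L1/L2 = H/ACDEF/- → run H
t=14: L0/L1/L2 = -/ACDEFH/- → run A
t=15: L0/L1/L2 = -/ACDEFH/- → run A
t=16: L0/L1/L2 = -/CDEFH/- → run C
t=17: L0/L1/L2 = -/CDEFH/- → run C
t=18: L0/L1/L2 = -/CDEFH/- → run C
t=19: L0/L1/L2 = -/DEFH/- → run D
t=20: L0/L1/L2 = -/DEFH/- → run D
t=21: L0/L1/L2 = -/DEFH/- → run D
t=22: L0/L1/L2 = -/DEFH/- → run D
t=23: L0/L1/L2 = -/EFH/- → run E
t=24: L0/L1/L2 = -/EFH/- → run E
t=25: L0/L1/L2 = -/EFH/- → run E
t=26: L0/L1/L2 = -/EFH/- → run E
t=27: L0/L1/L2 = -/FH/- → run F
t=28: L0/L1/L2 = -/FH/- → run F
t=29: L0/L1/L2 = -/FH/- → run F
t=30: L0/L1/L2 = -/H/- → run H
t=31: L0/L1/L2 = -/H/- → run H
t=32: L0/L1/L2 = -/H/- → run H
t=33: L0/L1/L2 = -/H/- → run H
t=34: (idle)
t=35: (idle)
t=36: (idle)
t=37: (idle)
t=38: (idle)

completion order = G, A, C, D, E, F, H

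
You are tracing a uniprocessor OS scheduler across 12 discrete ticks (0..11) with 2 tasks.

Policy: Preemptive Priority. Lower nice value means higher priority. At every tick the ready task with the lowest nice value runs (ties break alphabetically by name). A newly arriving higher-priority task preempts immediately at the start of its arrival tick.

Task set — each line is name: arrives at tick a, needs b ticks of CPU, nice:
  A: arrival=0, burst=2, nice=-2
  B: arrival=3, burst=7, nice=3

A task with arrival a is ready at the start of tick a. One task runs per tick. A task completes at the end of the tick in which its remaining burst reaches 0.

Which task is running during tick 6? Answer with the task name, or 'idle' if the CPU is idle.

t=0: ready={A} → run A
t=1: ready={A} → run A
t=2: (idle)
t=3: ready={B} → run B
t=4: ready={B} → run B
t=5: ready={B} → run B
t=6: ready={B} → run B
t=7: ready={B} → run B
t=8: ready={B} → run B
t=9: ready={B} → run B
t=10: (idle)
t=11: (idle)

running at tick 6 = B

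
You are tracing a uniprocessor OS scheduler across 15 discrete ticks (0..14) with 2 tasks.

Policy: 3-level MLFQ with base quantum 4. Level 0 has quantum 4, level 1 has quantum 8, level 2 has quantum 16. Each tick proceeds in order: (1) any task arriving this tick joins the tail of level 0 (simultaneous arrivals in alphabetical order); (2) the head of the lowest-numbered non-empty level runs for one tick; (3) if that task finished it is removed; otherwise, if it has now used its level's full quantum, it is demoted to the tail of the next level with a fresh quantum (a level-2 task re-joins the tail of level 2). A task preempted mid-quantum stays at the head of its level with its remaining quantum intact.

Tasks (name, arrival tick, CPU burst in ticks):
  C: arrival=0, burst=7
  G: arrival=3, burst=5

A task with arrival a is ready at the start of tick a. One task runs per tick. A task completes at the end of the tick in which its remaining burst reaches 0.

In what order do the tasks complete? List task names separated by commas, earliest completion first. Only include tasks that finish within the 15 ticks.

t=0: L0/L1/L2 = C/-/- → run C
t=1: L0/L1/L2 = C/-/- → run C
t=2: L0/L1/L2 = C/-/- → run C
t=3: L0/L1/L2 = CG/-/- → run C
t=4: L0/L1/L2 = G/C/- → run G
t=5: L0/L1/L2 = G/C/- → run G
t=6: L0/L1/L2 = G/C/- → run G
t=7: L0/L1/L2 = G/C/- → run G
t=8: L0/L1/L2 = -/CG/- → run C
t=9: L0/L1/L2 = -/CG/- → run C
t=10: L0/L1/L2 = -/CG/- → run C
t=11: L0/L1/L2 = -/G/- → run G
t=12: (idle)
t=13: (idle)
t=14: (idle)

completion order = C, G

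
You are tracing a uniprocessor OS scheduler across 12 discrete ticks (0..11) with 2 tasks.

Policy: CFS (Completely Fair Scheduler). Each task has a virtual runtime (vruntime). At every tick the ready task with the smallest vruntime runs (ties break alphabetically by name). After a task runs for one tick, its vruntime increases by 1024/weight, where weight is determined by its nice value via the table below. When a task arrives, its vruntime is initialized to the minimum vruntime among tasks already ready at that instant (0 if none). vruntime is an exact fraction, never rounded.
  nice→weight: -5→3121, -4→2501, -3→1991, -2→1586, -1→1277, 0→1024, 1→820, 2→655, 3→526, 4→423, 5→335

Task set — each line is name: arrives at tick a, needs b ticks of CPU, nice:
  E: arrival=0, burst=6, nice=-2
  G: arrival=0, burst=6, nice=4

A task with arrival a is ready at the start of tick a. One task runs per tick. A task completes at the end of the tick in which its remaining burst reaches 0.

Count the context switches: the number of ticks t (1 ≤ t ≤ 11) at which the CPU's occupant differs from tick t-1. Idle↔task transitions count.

context switches = 5

t=0: vr[E=0 G=0] → run E
t=1: vr[E=512/793 G=0] → run G
t=2: vr[E=512/793 G=1024/423] → run E
t=3: vr[E=1024/793 G=1024/423] → run E
t=4: vr[E=1536/793 G=1024/423] → run E
t=5: vr[E=2048/793 G=1024/423] → run G
t=6: vr[E=2048/793 G=2048/423] → run E
t=7: vr[E=2560/793 G=2048/423] → run E
t=8: vr[G=2048/423] → run G
t=9: vr[G=1024/141] → run G
t=10: vr[G=4096/423] → run G
t=11: vr[G=5120/423] → run G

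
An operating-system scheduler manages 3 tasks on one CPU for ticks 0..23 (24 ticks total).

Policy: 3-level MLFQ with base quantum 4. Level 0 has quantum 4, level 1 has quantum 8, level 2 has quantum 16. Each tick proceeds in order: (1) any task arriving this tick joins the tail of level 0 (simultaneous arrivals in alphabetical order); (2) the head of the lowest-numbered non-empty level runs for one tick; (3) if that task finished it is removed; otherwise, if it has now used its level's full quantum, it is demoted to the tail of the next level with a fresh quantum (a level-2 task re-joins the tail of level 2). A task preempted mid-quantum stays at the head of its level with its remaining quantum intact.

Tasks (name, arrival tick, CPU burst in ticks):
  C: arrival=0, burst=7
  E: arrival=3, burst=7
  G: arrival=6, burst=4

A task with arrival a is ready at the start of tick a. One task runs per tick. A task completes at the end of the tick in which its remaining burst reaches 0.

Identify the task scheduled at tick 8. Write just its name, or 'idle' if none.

t=0: L0/L1/L2 = C/-/- → run C
t=1: L0/L1/L2 = C/-/- → run C
t=2: L0/L1/L2 = C/-/- → run C
t=3: L0/L1/L2 = CE/-/- → run C
t=4: L0/L1/L2 = E/C/- → run E
t=5: L0/L1/L2 = E/C/- → run E
t=6: L0/L1/L2 = EG/C/- → run E
t=7: L0/L1/L2 = EG/C/- → run E
t=8: L0/L1/L2 = G/CE/- → run G
t=9: L0/L1/L2 = G/CE/- → run G
t=10: L0/L1/L2 = G/CE/- → run G
t=11: L0/L1/L2 = G/CE/- → run G
t=12: L0/L1/L2 = -/CE/- → run C
t=13: L0/L1/L2 = -/CE/- → run C
t=14: L0/L1/L2 = -/CE/- → run C
t=15: L0/L1/L2 = -/E/- → run E
t=16: L0/L1/L2 = -/E/- → run E
t=17: L0/L1/L2 = -/E/- → run E
t=18: (idle)
t=19: (idle)
t=20: (idle)
t=21: (idle)
t=22: (idle)
t=23: (idle)

running at tick 8 = G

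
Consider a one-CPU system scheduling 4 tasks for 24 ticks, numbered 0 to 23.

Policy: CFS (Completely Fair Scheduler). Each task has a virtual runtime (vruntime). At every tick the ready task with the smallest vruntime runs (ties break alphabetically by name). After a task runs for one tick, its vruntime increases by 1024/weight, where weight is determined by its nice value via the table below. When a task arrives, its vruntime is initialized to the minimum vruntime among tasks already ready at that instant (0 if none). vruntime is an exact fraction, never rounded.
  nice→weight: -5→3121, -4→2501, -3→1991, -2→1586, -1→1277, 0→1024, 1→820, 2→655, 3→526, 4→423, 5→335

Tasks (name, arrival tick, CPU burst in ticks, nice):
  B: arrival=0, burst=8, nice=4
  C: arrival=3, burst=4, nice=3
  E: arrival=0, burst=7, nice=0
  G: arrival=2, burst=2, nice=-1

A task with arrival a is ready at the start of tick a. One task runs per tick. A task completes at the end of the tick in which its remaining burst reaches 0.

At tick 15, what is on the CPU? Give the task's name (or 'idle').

running at tick 15 = C

t=0: vr[B=0 E=0] → run B
t=1: vr[B=1024/423 E=0] → run E
t=2: vr[B=1024/423 E=1 G=1] → run E
t=3: vr[B=1024/423 C=1 E=2 G=1] → run C
t=4: vr[B=1024/423 C=775/263 E=2 G=1] → run G
t=5: vr[B=1024/423 C=775/263 E=2 G=2301/1277] → run G
t=6: vr[B=1024/423 C=775/263 E=2] → run E
t=7: vr[B=1024/423 C=775/263 E=3] → run B
t=8: vr[B=2048/423 C=775/263 E=3] → run C
t=9: vr[B=2048/423 C=1287/263 E=3] → run E
t=10: vr[B=2048/423 C=1287/263 E=4] → run E
t=11: vr[B=2048/423 C=1287/263 E=5] → run B
t=12: vr[B=1024/141 C=1287/263 E=5] → run C
t=13: vr[B=1024/141 C=1799/263 E=5] → run E
t=14: vr[B=1024/141 C=1799/263 E=6] → run E
t=15: vr[B=1024/141 C=1799/263] → run C
t=16: vr[B=1024/141] → run B
t=17: vr[B=4096/423] → run B
t=18: vr[B=5120/423] → run B
t=19: vr[B=2048/141] → run B
t=20: vr[B=7168/423] → run B
t=21: (idle)
t=22: (idle)
t=23: (idle)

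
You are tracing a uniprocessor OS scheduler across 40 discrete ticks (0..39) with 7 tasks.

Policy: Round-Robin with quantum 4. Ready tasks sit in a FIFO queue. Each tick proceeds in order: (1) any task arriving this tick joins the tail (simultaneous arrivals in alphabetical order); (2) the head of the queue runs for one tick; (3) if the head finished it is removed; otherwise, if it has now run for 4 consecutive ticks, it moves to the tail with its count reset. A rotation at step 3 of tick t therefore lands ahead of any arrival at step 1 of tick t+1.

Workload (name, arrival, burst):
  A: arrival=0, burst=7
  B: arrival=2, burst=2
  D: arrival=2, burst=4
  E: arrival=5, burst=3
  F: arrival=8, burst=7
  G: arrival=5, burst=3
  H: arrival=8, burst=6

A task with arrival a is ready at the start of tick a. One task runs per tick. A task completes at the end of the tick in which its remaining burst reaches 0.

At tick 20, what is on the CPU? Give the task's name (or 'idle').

t=0: queue=[A] q_used=0 → run A
t=1: queue=[A] q_used=1 → run A
t=2: queue=[A,B,D] q_used=2 → run A
t=3: queue=[A,B,D] q_used=3 → run A
t=4: queue=[B,D,A] q_used=0 → run B
t=5: queue=[B,D,A,E,G] q_used=1 → run B
t=6: queue=[D,A,E,G] q_used=0 → run D
t=7: queue=[D,A,E,G] q_used=1 → run D
t=8: queue=[D,A,E,G,F,H] q_used=2 → run D
t=9: queue=[D,A,E,G,F,H] q_used=3 → run D
t=10: queue=[A,E,G,F,H] q_used=0 → run A
t=11: queue=[A,E,G,F,H] q_used=1 → run A
t=12: queue=[A,E,G,F,H] q_used=2 → run A
t=13: queue=[E,G,F,H] q_used=0 → run E
t=14: queue=[E,G,F,H] q_used=1 → run E
t=15: queue=[E,G,F,H] q_used=2 → run E
t=16: queue=[G,F,H] q_used=0 → run G
t=17: queue=[G,F,H] q_used=1 → run G
t=18: queue=[G,F,H] q_used=2 → run G
t=19: queue=[F,H] q_used=0 → run F
t=20: queue=[F,H] q_used=1 → run F
t=21: queue=[F,H] q_used=2 → run F
t=22: queue=[F,H] q_used=3 → run F
t=23: queue=[H,F] q_used=0 → run H
t=24: queue=[H,F] q_used=1 → run H
t=25: queue=[H,F] q_used=2 → run H
t=26: queue=[H,F] q_used=3 → run H
t=27: queue=[F,H] q_used=0 → run F
t=28: queue=[F,H] q_used=1 → run F
t=29: queue=[F,H] q_used=2 → run F
t=30: queue=[H] q_used=0 → run H
t=31: queue=[H] q_used=1 → run H
t=32: (idle)
t=33: (idle)
t=34: (idle)
t=35: (idle)
t=36: (idle)
t=37: (idle)
t=38: (idle)
t=39: (idle)

running at tick 20 = F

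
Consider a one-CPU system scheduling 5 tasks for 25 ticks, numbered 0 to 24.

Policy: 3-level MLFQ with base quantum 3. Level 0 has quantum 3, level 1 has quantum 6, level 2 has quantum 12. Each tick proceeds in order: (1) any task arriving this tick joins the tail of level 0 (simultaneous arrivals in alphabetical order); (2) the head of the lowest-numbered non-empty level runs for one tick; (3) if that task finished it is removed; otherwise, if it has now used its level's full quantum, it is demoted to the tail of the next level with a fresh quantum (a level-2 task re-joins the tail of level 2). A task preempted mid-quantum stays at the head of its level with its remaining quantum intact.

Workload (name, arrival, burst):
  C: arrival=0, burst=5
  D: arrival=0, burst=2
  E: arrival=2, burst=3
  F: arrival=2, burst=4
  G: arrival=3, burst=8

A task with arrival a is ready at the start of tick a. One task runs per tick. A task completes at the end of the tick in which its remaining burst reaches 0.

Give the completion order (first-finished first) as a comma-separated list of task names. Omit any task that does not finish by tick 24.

completion order = D, E, C, F, G

t=0: L0/L1/L2 = CD/-/- → run C
t=1: L0/L1/L2 = CD/-/- → run C
t=2: L0/L1/L2 = CDEF/-/- → run C
t=3: L0/L1/L2 = DEFG/C/- → run D
t=4: L0/L1/L2 = DEFG/C/- → run D
t=5: L0/L1/L2 = EFG/C/- → run E
t=6: L0/L1/L2 = EFG/C/- → run E
t=7: L0/L1/L2 = EFG/C/- → run E
t=8: L0/L1/L2 = FG/C/- → run F
t=9: L0/L1/L2 = FG/C/- → run F
t=10: L0/L1/L2 = FG/C/- → run F
t=11: L0/L1/L2 = G/CF/- → run G
t=12: L0/L1/L2 = G/CF/- → run G
t=13: L0/L1/L2 = G/CF/- → run G
t=14: L0/L1/L2 = -/CFG/- → run C
t=15: L0/L1/L2 = -/CFG/- → run C
t=16: L0/L1/L2 = -/FG/- → run F
t=17: L0/L1/L2 = -/G/- → run G
t=18: L0/L1/L2 = -/G/- → run G
t=19: L0/L1/L2 = -/G/- → run G
t=20: L0/L1/L2 = -/G/- → run G
t=21: L0/L1/L2 = -/G/- → run G
t=22: (idle)
t=23: (idle)
t=24: (idle)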